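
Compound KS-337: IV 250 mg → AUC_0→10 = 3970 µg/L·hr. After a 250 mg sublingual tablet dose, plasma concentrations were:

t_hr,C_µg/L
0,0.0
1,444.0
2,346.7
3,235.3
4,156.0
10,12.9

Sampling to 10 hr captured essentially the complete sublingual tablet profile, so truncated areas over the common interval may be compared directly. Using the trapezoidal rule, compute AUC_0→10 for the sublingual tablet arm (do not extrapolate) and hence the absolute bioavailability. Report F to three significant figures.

F = 0.406

Trapezoidal AUC_0→10 (sublingual tablet):
  [0→1]: (0.0+444.0)/2 × 1 = 222.0
  [1→2]: (444.0+346.7)/2 × 1 = 395.35
  [2→3]: (346.7+235.3)/2 × 1 = 291.0
  [3→4]: (235.3+156.0)/2 × 1 = 195.65
  [4→10]: (156.0+12.9)/2 × 6 = 506.7
  Sum = 1610.7 µg/L·hr
F = (AUC_ev/D_ev)/(AUC_iv/D_iv) = (1610.7/250)/(3970/250) = 6.4428/15.88 = 0.4057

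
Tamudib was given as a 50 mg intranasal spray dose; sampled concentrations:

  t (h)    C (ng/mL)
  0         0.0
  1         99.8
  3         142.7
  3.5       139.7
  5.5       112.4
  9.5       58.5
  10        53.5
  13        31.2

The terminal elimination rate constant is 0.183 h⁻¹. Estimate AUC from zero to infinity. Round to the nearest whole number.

AUC = 1282 ng/mL·h

Trapezoidal AUC_0→13:
  [0→1]: (0.0+99.8)/2 × 1 = 49.9
  [1→3]: (99.8+142.7)/2 × 2 = 242.5
  [3→3.5]: (142.7+139.7)/2 × 0.5 = 70.6
  [3.5→5.5]: (139.7+112.4)/2 × 2 = 252.1
  [5.5→9.5]: (112.4+58.5)/2 × 4 = 341.8
  [9.5→10]: (58.5+53.5)/2 × 0.5 = 28.0
  [10→13]: (53.5+31.2)/2 × 3 = 127.05
  Sum = 1111.95 ng/mL·h
Extrapolated tail: C_last / k_e = 31.2 / 0.183 = 170.492
AUC_0→∞ = 1111.95 + 170.492 = 1282.442 ng/mL·h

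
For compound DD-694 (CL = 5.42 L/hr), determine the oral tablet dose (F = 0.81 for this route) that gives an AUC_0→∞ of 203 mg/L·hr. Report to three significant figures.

Dose = CL × AUC_0→∞ / F
     = 5.42 × 203 / 0.81 = 1358.35 mg

Dose = 1360 mg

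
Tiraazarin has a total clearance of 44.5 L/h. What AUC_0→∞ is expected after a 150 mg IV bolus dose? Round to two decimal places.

AUC_0→∞ = Dose_iv / CL
        = 150 / 44.5 = 3.37079 mg/L·h

AUC = 3.37 mg/L·h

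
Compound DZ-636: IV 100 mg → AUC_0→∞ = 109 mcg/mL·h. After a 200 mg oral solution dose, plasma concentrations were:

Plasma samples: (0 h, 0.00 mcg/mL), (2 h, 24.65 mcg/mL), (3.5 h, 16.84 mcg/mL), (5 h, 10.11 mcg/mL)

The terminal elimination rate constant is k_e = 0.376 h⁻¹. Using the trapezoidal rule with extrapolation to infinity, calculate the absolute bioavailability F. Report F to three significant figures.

F = 0.472

Trapezoidal AUC_0→5 (oral solution):
  [0→2]: (0.00+24.65)/2 × 2 = 24.65
  [2→3.5]: (24.65+16.84)/2 × 1.5 = 31.1175
  [3.5→5]: (16.84+10.11)/2 × 1.5 = 20.2125
  Sum = 75.98 mcg/mL·h
Tail: C_last/k_e = 10.11/0.376 = 26.888
AUC_0→∞ (oral solution) = 75.98 + 26.888 = 102.868 mcg/mL·h
F = (AUC_ev/D_ev)/(AUC_iv/D_iv) = (102.868/200)/(109/100) = 0.51434/1.09 = 0.4719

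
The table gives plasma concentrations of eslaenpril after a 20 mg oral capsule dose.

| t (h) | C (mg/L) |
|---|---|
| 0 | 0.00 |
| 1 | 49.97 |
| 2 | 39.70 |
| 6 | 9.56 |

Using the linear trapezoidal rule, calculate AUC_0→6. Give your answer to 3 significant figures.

Trapezoidal AUC_0→6:
  [0→1]: (0.00+49.97)/2 × 1 = 24.985
  [1→2]: (49.97+39.70)/2 × 1 = 44.835
  [2→6]: (39.70+9.56)/2 × 4 = 98.52
  Sum = 168.34 mg/L·h

AUC = 168 mg/L·h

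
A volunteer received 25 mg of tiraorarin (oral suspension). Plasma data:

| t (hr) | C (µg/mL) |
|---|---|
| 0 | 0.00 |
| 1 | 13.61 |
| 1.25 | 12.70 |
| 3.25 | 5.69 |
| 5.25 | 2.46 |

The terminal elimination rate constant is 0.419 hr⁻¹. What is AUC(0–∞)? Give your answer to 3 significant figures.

Trapezoidal AUC_0→5.25:
  [0→1]: (0.00+13.61)/2 × 1 = 6.805
  [1→1.25]: (13.61+12.70)/2 × 0.25 = 3.28875
  [1.25→3.25]: (12.70+5.69)/2 × 2 = 18.39
  [3.25→5.25]: (5.69+2.46)/2 × 2 = 8.15
  Sum = 36.63375 µg/mL·hr
Extrapolated tail: C_last / k_e = 2.46 / 0.419 = 5.871
AUC_0→∞ = 36.63375 + 5.871 = 42.50475 µg/mL·hr

AUC = 42.5 µg/mL·hr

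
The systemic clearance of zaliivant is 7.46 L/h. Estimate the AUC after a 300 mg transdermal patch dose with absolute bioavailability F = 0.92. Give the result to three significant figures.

AUC_0→∞ = F × Dose / CL
        = 0.92 × 300 / 7.46 = 36.9973 mg/L·h

AUC = 37.0 mg/L·h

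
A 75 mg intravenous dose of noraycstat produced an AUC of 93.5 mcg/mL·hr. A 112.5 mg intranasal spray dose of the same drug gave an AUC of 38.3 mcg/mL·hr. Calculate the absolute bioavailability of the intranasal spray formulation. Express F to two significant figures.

F = 0.27

F = (AUC_ev / D_ev) / (AUC_iv / D_iv)
  = (38.3/112.5) / (93.5/75)
  = 0.340444 / 1.24667 = 0.2731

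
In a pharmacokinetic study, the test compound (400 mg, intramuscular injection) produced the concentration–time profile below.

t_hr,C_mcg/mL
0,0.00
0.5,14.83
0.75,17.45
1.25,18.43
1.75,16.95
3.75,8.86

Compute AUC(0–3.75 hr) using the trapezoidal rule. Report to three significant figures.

Trapezoidal AUC_0→3.75:
  [0→0.5]: (0.00+14.83)/2 × 0.5 = 3.7075
  [0.5→0.75]: (14.83+17.45)/2 × 0.25 = 4.035
  [0.75→1.25]: (17.45+18.43)/2 × 0.5 = 8.97
  [1.25→1.75]: (18.43+16.95)/2 × 0.5 = 8.845
  [1.75→3.75]: (16.95+8.86)/2 × 2 = 25.81
  Sum = 51.3675 mcg/mL·hr

AUC = 51.4 mcg/mL·hr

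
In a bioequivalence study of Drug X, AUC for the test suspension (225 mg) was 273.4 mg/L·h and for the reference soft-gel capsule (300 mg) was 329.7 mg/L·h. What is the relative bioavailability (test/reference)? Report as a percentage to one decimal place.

F_rel = (AUC_test/D_test) / (AUC_ref/D_ref)
      = (273.4/225) / (329.7/300)
      = 1.21511 / 1.099 = 1.1057 = 110.57%

F_rel = 110.6%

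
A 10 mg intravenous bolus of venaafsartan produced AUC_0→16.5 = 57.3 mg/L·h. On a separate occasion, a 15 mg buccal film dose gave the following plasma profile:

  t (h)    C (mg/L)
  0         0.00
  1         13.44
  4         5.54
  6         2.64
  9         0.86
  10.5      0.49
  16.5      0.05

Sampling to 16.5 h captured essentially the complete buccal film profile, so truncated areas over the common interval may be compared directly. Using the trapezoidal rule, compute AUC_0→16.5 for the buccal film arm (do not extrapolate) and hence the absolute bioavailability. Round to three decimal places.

F = 0.596

Trapezoidal AUC_0→16.5 (buccal film):
  [0→1]: (0.00+13.44)/2 × 1 = 6.72
  [1→4]: (13.44+5.54)/2 × 3 = 28.47
  [4→6]: (5.54+2.64)/2 × 2 = 8.18
  [6→9]: (2.64+0.86)/2 × 3 = 5.25
  [9→10.5]: (0.86+0.49)/2 × 1.5 = 1.0125
  [10.5→16.5]: (0.49+0.05)/2 × 6 = 1.62
  Sum = 51.2525 mg/L·h
F = (AUC_ev/D_ev)/(AUC_iv/D_iv) = (51.2525/15)/(57.3/10) = 3.41683/5.73 = 0.5963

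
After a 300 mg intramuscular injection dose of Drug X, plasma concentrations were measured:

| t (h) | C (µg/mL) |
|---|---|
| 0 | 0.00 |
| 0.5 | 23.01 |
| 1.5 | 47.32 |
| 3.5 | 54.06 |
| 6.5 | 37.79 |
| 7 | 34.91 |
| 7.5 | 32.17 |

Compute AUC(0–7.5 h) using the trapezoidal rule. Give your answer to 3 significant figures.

AUC = 315 µg/mL·h

Trapezoidal AUC_0→7.5:
  [0→0.5]: (0.00+23.01)/2 × 0.5 = 5.7525
  [0.5→1.5]: (23.01+47.32)/2 × 1 = 35.165
  [1.5→3.5]: (47.32+54.06)/2 × 2 = 101.38
  [3.5→6.5]: (54.06+37.79)/2 × 3 = 137.775
  [6.5→7]: (37.79+34.91)/2 × 0.5 = 18.175
  [7→7.5]: (34.91+32.17)/2 × 0.5 = 16.77
  Sum = 315.0175 µg/mL·h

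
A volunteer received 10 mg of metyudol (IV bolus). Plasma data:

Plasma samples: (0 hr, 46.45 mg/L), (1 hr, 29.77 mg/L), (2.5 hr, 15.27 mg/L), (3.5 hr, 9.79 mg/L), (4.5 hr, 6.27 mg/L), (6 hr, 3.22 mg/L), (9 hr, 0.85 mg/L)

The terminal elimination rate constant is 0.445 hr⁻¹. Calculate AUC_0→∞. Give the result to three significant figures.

AUC = 108 mg/L·hr

Trapezoidal AUC_0→9:
  [0→1]: (46.45+29.77)/2 × 1 = 38.11
  [1→2.5]: (29.77+15.27)/2 × 1.5 = 33.78
  [2.5→3.5]: (15.27+9.79)/2 × 1 = 12.53
  [3.5→4.5]: (9.79+6.27)/2 × 1 = 8.03
  [4.5→6]: (6.27+3.22)/2 × 1.5 = 7.1175
  [6→9]: (3.22+0.85)/2 × 3 = 6.105
  Sum = 105.6725 mg/L·hr
Extrapolated tail: C_last / k_e = 0.85 / 0.445 = 1.910
AUC_0→∞ = 105.6725 + 1.910 = 107.5825 mg/L·hr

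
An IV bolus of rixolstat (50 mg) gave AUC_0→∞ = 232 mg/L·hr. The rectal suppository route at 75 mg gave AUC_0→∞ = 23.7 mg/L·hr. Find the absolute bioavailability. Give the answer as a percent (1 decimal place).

F = (AUC_ev / D_ev) / (AUC_iv / D_iv)
  = (23.7/75) / (232/50)
  = 0.316 / 4.64 = 0.0681
  = 6.81%

F = 6.8%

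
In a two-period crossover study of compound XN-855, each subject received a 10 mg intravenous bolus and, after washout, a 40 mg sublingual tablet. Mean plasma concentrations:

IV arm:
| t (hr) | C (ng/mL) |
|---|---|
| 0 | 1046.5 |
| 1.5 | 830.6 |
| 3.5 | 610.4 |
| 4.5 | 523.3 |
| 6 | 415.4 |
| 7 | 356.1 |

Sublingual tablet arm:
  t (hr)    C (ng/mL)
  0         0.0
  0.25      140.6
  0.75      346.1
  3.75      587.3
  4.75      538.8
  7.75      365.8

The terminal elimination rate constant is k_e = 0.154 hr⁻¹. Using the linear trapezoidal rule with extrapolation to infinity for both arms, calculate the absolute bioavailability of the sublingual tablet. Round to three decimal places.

Trapezoidal AUC_0→7 (IV):
  [0→1.5]: (1046.5+830.6)/2 × 1.5 = 1407.825
  [1.5→3.5]: (830.6+610.4)/2 × 2 = 1441.0
  [3.5→4.5]: (610.4+523.3)/2 × 1 = 566.85
  [4.5→6]: (523.3+415.4)/2 × 1.5 = 704.025
  [6→7]: (415.4+356.1)/2 × 1 = 385.75
  Sum = 4505.45 ng/mL·hr
IV tail: 356.1/0.154 = 2312.338; AUC_iv,0→∞ = 4505.45 + 2312.338 = 6817.788 ng/mL·hr
Trapezoidal AUC_0→7.75 (sublingual tablet):
  [0→0.25]: (0.0+140.6)/2 × 0.25 = 17.575
  [0.25→0.75]: (140.6+346.1)/2 × 0.5 = 121.675
  [0.75→3.75]: (346.1+587.3)/2 × 3 = 1400.1
  [3.75→4.75]: (587.3+538.8)/2 × 1 = 563.05
  [4.75→7.75]: (538.8+365.8)/2 × 3 = 1356.9
  Sum = 3459.3 ng/mL·hr
sublingual tablet tail: 365.8/0.154 = 2375.325; AUC_ev,0→∞ = 3459.3 + 2375.325 = 5834.625 ng/mL·hr
F = (AUC_ev/D_ev)/(AUC_iv/D_iv) = (5834.625/40)/(6817.788/10) = 145.866/681.7788 = 0.2139

F = 0.214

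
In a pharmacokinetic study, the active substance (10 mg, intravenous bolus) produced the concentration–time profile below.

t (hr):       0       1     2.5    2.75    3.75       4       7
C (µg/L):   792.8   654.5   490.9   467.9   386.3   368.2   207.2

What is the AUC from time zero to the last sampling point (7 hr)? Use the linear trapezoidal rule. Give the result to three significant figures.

AUC = 3090 µg/L·hr

Trapezoidal AUC_0→7:
  [0→1]: (792.8+654.5)/2 × 1 = 723.65
  [1→2.5]: (654.5+490.9)/2 × 1.5 = 859.05
  [2.5→2.75]: (490.9+467.9)/2 × 0.25 = 119.85
  [2.75→3.75]: (467.9+386.3)/2 × 1 = 427.1
  [3.75→4]: (386.3+368.2)/2 × 0.25 = 94.3125
  [4→7]: (368.2+207.2)/2 × 3 = 863.1
  Sum = 3087.0625 µg/L·hr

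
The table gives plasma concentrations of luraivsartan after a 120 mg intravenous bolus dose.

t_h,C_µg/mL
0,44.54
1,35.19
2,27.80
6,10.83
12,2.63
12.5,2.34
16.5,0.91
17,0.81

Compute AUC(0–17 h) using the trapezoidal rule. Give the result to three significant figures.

AUC = 197 µg/mL·h

Trapezoidal AUC_0→17:
  [0→1]: (44.54+35.19)/2 × 1 = 39.865
  [1→2]: (35.19+27.80)/2 × 1 = 31.495
  [2→6]: (27.80+10.83)/2 × 4 = 77.26
  [6→12]: (10.83+2.63)/2 × 6 = 40.38
  [12→12.5]: (2.63+2.34)/2 × 0.5 = 1.2425
  [12.5→16.5]: (2.34+0.91)/2 × 4 = 6.5
  [16.5→17]: (0.91+0.81)/2 × 0.5 = 0.43
  Sum = 197.1725 µg/mL·h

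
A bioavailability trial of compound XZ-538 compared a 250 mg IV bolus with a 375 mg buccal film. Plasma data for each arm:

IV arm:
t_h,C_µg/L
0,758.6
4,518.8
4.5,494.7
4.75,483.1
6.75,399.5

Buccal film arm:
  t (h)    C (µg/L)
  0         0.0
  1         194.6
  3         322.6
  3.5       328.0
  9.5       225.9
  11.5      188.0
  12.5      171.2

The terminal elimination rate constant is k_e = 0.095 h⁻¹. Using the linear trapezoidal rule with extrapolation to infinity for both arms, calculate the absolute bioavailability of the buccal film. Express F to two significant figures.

Trapezoidal AUC_0→6.75 (IV):
  [0→4]: (758.6+518.8)/2 × 4 = 2554.8
  [4→4.5]: (518.8+494.7)/2 × 0.5 = 253.375
  [4.5→4.75]: (494.7+483.1)/2 × 0.25 = 122.225
  [4.75→6.75]: (483.1+399.5)/2 × 2 = 882.6
  Sum = 3813.0 µg/L·h
IV tail: 399.5/0.095 = 4205.263; AUC_iv,0→∞ = 3813.0 + 4205.263 = 8018.263 µg/L·h
Trapezoidal AUC_0→12.5 (buccal film):
  [0→1]: (0.0+194.6)/2 × 1 = 97.3
  [1→3]: (194.6+322.6)/2 × 2 = 517.2
  [3→3.5]: (322.6+328.0)/2 × 0.5 = 162.65
  [3.5→9.5]: (328.0+225.9)/2 × 6 = 1661.7
  [9.5→11.5]: (225.9+188.0)/2 × 2 = 413.9
  [11.5→12.5]: (188.0+171.2)/2 × 1 = 179.6
  Sum = 3032.35 µg/L·h
buccal film tail: 171.2/0.095 = 1802.105; AUC_ev,0→∞ = 3032.35 + 1802.105 = 4834.455 µg/L·h
F = (AUC_ev/D_ev)/(AUC_iv/D_iv) = (4834.455/375)/(8018.263/250) = 12.89188/32.073052 = 0.4020

F = 0.40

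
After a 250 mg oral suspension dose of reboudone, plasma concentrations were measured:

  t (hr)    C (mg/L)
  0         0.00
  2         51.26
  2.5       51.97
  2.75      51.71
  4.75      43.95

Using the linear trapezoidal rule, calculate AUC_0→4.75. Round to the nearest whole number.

AUC = 186 mg/L·hr

Trapezoidal AUC_0→4.75:
  [0→2]: (0.00+51.26)/2 × 2 = 51.26
  [2→2.5]: (51.26+51.97)/2 × 0.5 = 25.8075
  [2.5→2.75]: (51.97+51.71)/2 × 0.25 = 12.96
  [2.75→4.75]: (51.71+43.95)/2 × 2 = 95.66
  Sum = 185.6875 mg/L·hr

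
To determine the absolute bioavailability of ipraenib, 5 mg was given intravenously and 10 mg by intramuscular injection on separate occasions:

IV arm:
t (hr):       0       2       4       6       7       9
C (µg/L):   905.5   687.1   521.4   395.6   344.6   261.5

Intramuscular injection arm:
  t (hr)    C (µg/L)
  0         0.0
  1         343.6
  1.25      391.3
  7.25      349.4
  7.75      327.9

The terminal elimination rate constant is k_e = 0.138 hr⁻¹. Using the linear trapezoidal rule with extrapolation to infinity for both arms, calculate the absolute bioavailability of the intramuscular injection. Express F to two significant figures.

Trapezoidal AUC_0→9 (IV):
  [0→2]: (905.5+687.1)/2 × 2 = 1592.6
  [2→4]: (687.1+521.4)/2 × 2 = 1208.5
  [4→6]: (521.4+395.6)/2 × 2 = 917.0
  [6→7]: (395.6+344.6)/2 × 1 = 370.1
  [7→9]: (344.6+261.5)/2 × 2 = 606.1
  Sum = 4694.3 µg/L·hr
IV tail: 261.5/0.138 = 1894.928; AUC_iv,0→∞ = 4694.3 + 1894.928 = 6589.228 µg/L·hr
Trapezoidal AUC_0→7.75 (intramuscular injection):
  [0→1]: (0.0+343.6)/2 × 1 = 171.8
  [1→1.25]: (343.6+391.3)/2 × 0.25 = 91.8625
  [1.25→7.25]: (391.3+349.4)/2 × 6 = 2222.1
  [7.25→7.75]: (349.4+327.9)/2 × 0.5 = 169.325
  Sum = 2655.0875 µg/L·hr
intramuscular injection tail: 327.9/0.138 = 2376.087; AUC_ev,0→∞ = 2655.0875 + 2376.087 = 5031.1745 µg/L·hr
F = (AUC_ev/D_ev)/(AUC_iv/D_iv) = (5031.1745/10)/(6589.228/5) = 503.11745/1317.8456 = 0.3818

F = 0.38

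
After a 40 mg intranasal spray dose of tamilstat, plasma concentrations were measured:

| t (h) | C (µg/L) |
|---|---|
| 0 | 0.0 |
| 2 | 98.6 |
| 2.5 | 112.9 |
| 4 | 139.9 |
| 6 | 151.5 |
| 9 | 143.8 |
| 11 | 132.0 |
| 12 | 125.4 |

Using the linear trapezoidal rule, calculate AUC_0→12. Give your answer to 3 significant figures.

Trapezoidal AUC_0→12:
  [0→2]: (0.0+98.6)/2 × 2 = 98.6
  [2→2.5]: (98.6+112.9)/2 × 0.5 = 52.875
  [2.5→4]: (112.9+139.9)/2 × 1.5 = 189.6
  [4→6]: (139.9+151.5)/2 × 2 = 291.4
  [6→9]: (151.5+143.8)/2 × 3 = 442.95
  [9→11]: (143.8+132.0)/2 × 2 = 275.8
  [11→12]: (132.0+125.4)/2 × 1 = 128.7
  Sum = 1479.925 µg/L·h

AUC = 1480 µg/L·h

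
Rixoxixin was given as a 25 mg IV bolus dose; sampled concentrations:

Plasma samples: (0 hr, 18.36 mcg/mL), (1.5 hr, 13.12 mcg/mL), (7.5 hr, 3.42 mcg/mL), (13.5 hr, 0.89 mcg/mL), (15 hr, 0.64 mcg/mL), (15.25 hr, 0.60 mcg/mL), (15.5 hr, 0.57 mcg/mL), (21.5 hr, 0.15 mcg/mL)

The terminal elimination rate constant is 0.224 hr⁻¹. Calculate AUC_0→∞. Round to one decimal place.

Trapezoidal AUC_0→21.5:
  [0→1.5]: (18.36+13.12)/2 × 1.5 = 23.61
  [1.5→7.5]: (13.12+3.42)/2 × 6 = 49.62
  [7.5→13.5]: (3.42+0.89)/2 × 6 = 12.93
  [13.5→15]: (0.89+0.64)/2 × 1.5 = 1.1475
  [15→15.25]: (0.64+0.60)/2 × 0.25 = 0.155
  [15.25→15.5]: (0.60+0.57)/2 × 0.25 = 0.14625
  [15.5→21.5]: (0.57+0.15)/2 × 6 = 2.16
  Sum = 89.76875 mcg/mL·hr
Extrapolated tail: C_last / k_e = 0.15 / 0.224 = 0.670
AUC_0→∞ = 89.76875 + 0.670 = 90.43875 mcg/mL·hr

AUC = 90.4 mcg/mL·hr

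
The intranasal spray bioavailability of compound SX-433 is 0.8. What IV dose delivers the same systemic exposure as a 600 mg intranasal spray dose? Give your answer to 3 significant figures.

D_iv = 480 mg

Systemic exposure from an extravascular dose = F × D_ev, so the equivalent IV dose is F × D_ev.
D_iv = F × D_ev = 0.8 × 600 = 480 mg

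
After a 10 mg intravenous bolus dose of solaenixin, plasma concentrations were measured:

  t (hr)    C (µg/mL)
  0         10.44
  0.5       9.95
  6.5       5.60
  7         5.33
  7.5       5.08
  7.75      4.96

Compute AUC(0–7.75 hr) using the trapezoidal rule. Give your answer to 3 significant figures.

AUC = 58.3 µg/mL·hr

Trapezoidal AUC_0→7.75:
  [0→0.5]: (10.44+9.95)/2 × 0.5 = 5.0975
  [0.5→6.5]: (9.95+5.60)/2 × 6 = 46.65
  [6.5→7]: (5.60+5.33)/2 × 0.5 = 2.7325
  [7→7.5]: (5.33+5.08)/2 × 0.5 = 2.6025
  [7.5→7.75]: (5.08+4.96)/2 × 0.25 = 1.255
  Sum = 58.3375 µg/mL·hr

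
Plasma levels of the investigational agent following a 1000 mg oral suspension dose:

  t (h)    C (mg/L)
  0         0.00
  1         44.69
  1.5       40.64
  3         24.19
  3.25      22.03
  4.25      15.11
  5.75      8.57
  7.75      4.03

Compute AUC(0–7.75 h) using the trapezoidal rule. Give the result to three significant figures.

Trapezoidal AUC_0→7.75:
  [0→1]: (0.00+44.69)/2 × 1 = 22.345
  [1→1.5]: (44.69+40.64)/2 × 0.5 = 21.3325
  [1.5→3]: (40.64+24.19)/2 × 1.5 = 48.6225
  [3→3.25]: (24.19+22.03)/2 × 0.25 = 5.7775
  [3.25→4.25]: (22.03+15.11)/2 × 1 = 18.57
  [4.25→5.75]: (15.11+8.57)/2 × 1.5 = 17.76
  [5.75→7.75]: (8.57+4.03)/2 × 2 = 12.6
  Sum = 147.0075 mg/L·h

AUC = 147 mg/L·h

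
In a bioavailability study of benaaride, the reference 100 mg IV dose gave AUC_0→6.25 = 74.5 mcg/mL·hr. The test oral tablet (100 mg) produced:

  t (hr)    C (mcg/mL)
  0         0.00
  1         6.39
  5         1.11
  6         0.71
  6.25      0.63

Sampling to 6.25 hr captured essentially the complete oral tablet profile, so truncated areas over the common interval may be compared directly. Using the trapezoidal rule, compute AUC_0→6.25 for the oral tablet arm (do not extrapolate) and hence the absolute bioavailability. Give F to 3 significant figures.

Trapezoidal AUC_0→6.25 (oral tablet):
  [0→1]: (0.00+6.39)/2 × 1 = 3.195
  [1→5]: (6.39+1.11)/2 × 4 = 15.0
  [5→6]: (1.11+0.71)/2 × 1 = 0.91
  [6→6.25]: (0.71+0.63)/2 × 0.25 = 0.1675
  Sum = 19.2725 mcg/mL·hr
F = (AUC_ev/D_ev)/(AUC_iv/D_iv) = (19.2725/100)/(74.5/100) = 0.192725/0.745 = 0.2587

F = 0.259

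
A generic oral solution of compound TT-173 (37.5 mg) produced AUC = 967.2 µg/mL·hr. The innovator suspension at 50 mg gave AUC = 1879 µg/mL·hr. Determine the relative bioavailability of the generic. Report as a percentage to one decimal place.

F_rel = (AUC_test/D_test) / (AUC_ref/D_ref)
      = (967.2/37.5) / (1879/50)
      = 25.792 / 37.58 = 0.6863 = 68.63%

F_rel = 68.6%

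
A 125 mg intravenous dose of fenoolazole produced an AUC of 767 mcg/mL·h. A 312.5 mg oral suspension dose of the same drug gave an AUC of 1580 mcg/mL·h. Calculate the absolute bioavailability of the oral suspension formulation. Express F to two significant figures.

F = (AUC_ev / D_ev) / (AUC_iv / D_iv)
  = (1580/312.5) / (767/125)
  = 5.056 / 6.136 = 0.8240

F = 0.82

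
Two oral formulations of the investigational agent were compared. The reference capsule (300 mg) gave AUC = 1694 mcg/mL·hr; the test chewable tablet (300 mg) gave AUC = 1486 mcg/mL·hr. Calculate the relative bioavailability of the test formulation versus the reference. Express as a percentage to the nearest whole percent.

F_rel = 88%

F_rel = (AUC_test/D_test) / (AUC_ref/D_ref)
      = (1486/300) / (1694/300)
      = 4.95333 / 5.64667 = 0.8772 = 87.72%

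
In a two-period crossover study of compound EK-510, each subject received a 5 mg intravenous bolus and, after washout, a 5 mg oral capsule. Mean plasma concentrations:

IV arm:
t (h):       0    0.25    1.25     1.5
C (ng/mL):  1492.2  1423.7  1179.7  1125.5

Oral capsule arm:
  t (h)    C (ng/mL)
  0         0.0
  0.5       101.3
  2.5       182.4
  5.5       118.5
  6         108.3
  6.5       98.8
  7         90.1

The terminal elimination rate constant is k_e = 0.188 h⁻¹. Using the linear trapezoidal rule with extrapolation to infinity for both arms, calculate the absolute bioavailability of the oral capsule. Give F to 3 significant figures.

Trapezoidal AUC_0→1.5 (IV):
  [0→0.25]: (1492.2+1423.7)/2 × 0.25 = 364.4875
  [0.25→1.25]: (1423.7+1179.7)/2 × 1 = 1301.7
  [1.25→1.5]: (1179.7+1125.5)/2 × 0.25 = 288.15
  Sum = 1954.3375 ng/mL·h
IV tail: 1125.5/0.188 = 5986.702; AUC_iv,0→∞ = 1954.3375 + 5986.702 = 7941.0395 ng/mL·h
Trapezoidal AUC_0→7 (oral capsule):
  [0→0.5]: (0.0+101.3)/2 × 0.5 = 25.325
  [0.5→2.5]: (101.3+182.4)/2 × 2 = 283.7
  [2.5→5.5]: (182.4+118.5)/2 × 3 = 451.35
  [5.5→6]: (118.5+108.3)/2 × 0.5 = 56.7
  [6→6.5]: (108.3+98.8)/2 × 0.5 = 51.775
  [6.5→7]: (98.8+90.1)/2 × 0.5 = 47.225
  Sum = 916.075 ng/mL·h
oral capsule tail: 90.1/0.188 = 479.255; AUC_ev,0→∞ = 916.075 + 479.255 = 1395.33 ng/mL·h
F = (AUC_ev/D_ev)/(AUC_iv/D_iv) = (1395.33/5)/(7941.0395/5) = 279.066/1588.2079 = 0.1757

F = 0.176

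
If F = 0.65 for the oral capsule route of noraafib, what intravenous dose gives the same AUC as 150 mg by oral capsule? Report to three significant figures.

D_iv = 97.5 mg

Systemic exposure from an extravascular dose = F × D_ev, so the equivalent IV dose is F × D_ev.
D_iv = F × D_ev = 0.65 × 150 = 97.5 mg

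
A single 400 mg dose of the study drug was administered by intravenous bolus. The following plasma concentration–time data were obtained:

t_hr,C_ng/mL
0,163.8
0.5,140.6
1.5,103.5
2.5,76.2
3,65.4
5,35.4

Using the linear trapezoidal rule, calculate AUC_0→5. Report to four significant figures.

Trapezoidal AUC_0→5:
  [0→0.5]: (163.8+140.6)/2 × 0.5 = 76.1
  [0.5→1.5]: (140.6+103.5)/2 × 1 = 122.05
  [1.5→2.5]: (103.5+76.2)/2 × 1 = 89.85
  [2.5→3]: (76.2+65.4)/2 × 0.5 = 35.4
  [3→5]: (65.4+35.4)/2 × 2 = 100.8
  Sum = 424.2 ng/mL·hr

AUC = 424.2 ng/mL·hr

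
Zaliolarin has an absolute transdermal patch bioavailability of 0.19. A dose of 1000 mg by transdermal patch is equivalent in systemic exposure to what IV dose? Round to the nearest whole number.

D_iv = 190 mg

Systemic exposure from an extravascular dose = F × D_ev, so the equivalent IV dose is F × D_ev.
D_iv = F × D_ev = 0.19 × 1000 = 190 mg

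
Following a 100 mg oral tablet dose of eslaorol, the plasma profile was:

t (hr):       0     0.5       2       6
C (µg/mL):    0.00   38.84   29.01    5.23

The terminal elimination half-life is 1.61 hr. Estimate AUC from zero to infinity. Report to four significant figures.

Trapezoidal AUC_0→6:
  [0→0.5]: (0.00+38.84)/2 × 0.5 = 9.71
  [0.5→2]: (38.84+29.01)/2 × 1.5 = 50.8875
  [2→6]: (29.01+5.23)/2 × 4 = 68.48
  Sum = 129.0775 µg/mL·hr
k_e = ln2 / t½ = 0.693147 / 1.61 = 0.4305 hr^-1
Extrapolated tail: C_last / k_e = 5.23 / 0.4305 = 12.149
AUC_0→∞ = 129.0775 + 12.149 = 141.2265 µg/mL·hr

AUC = 141.2 µg/mL·hr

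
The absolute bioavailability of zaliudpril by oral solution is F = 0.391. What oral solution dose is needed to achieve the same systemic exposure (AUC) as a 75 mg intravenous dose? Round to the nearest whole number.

For equal systemic exposure: F × D_ev = D_iv
D_ev = D_iv / F = 75 / 0.391 = 191.816 mg

D_oral = 192 mg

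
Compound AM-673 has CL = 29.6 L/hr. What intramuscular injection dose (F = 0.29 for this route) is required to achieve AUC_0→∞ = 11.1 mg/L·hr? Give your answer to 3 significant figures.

Dose = CL × AUC_0→∞ / F
     = 29.6 × 11.1 / 0.29 = 1132.97 mg

Dose = 1130 mg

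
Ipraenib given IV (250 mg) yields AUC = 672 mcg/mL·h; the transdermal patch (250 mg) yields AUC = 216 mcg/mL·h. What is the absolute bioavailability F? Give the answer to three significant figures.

F = (AUC_ev / D_ev) / (AUC_iv / D_iv)
  = (216/250) / (672/250)
  = 0.864 / 2.688 = 0.3214

F = 0.321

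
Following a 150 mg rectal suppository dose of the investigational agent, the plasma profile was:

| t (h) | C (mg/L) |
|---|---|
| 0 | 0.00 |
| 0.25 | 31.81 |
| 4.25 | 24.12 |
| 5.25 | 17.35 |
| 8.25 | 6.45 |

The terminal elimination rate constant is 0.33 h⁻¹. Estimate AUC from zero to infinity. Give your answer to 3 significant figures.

Trapezoidal AUC_0→8.25:
  [0→0.25]: (0.00+31.81)/2 × 0.25 = 3.97625
  [0.25→4.25]: (31.81+24.12)/2 × 4 = 111.86
  [4.25→5.25]: (24.12+17.35)/2 × 1 = 20.735
  [5.25→8.25]: (17.35+6.45)/2 × 3 = 35.7
  Sum = 172.27125 mg/L·h
Extrapolated tail: C_last / k_e = 6.45 / 0.33 = 19.545
AUC_0→∞ = 172.27125 + 19.545 = 191.81625 mg/L·h

AUC = 192 mg/L·h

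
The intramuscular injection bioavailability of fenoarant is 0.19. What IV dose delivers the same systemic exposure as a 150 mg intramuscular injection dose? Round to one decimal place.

D_iv = 28.5 mg

Systemic exposure from an extravascular dose = F × D_ev, so the equivalent IV dose is F × D_ev.
D_iv = F × D_ev = 0.19 × 150 = 28.5 mg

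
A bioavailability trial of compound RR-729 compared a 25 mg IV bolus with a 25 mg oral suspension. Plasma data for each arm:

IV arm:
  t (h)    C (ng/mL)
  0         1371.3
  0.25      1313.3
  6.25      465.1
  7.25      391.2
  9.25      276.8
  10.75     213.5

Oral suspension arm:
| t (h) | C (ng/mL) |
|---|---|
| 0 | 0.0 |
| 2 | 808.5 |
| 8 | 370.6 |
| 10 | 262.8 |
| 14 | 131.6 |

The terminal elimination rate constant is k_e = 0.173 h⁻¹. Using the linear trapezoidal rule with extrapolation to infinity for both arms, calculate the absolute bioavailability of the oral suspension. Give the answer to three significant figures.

F = 0.780

Trapezoidal AUC_0→10.75 (IV):
  [0→0.25]: (1371.3+1313.3)/2 × 0.25 = 335.575
  [0.25→6.25]: (1313.3+465.1)/2 × 6 = 5335.2
  [6.25→7.25]: (465.1+391.2)/2 × 1 = 428.15
  [7.25→9.25]: (391.2+276.8)/2 × 2 = 668.0
  [9.25→10.75]: (276.8+213.5)/2 × 1.5 = 367.725
  Sum = 7134.65 ng/mL·h
IV tail: 213.5/0.173 = 1234.104; AUC_iv,0→∞ = 7134.65 + 1234.104 = 8368.754 ng/mL·h
Trapezoidal AUC_0→14 (oral suspension):
  [0→2]: (0.0+808.5)/2 × 2 = 808.5
  [2→8]: (808.5+370.6)/2 × 6 = 3537.3
  [8→10]: (370.6+262.8)/2 × 2 = 633.4
  [10→14]: (262.8+131.6)/2 × 4 = 788.8
  Sum = 5768.0 ng/mL·h
oral suspension tail: 131.6/0.173 = 760.694; AUC_ev,0→∞ = 5768.0 + 760.694 = 6528.694 ng/mL·h
F = (AUC_ev/D_ev)/(AUC_iv/D_iv) = (6528.694/25)/(8368.754/25) = 261.14776/334.75016 = 0.7801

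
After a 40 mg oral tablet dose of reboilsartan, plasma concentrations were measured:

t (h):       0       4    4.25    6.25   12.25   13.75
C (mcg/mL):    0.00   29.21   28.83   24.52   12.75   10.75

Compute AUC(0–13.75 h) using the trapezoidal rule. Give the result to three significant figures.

AUC = 248 mcg/mL·h

Trapezoidal AUC_0→13.75:
  [0→4]: (0.00+29.21)/2 × 4 = 58.42
  [4→4.25]: (29.21+28.83)/2 × 0.25 = 7.255
  [4.25→6.25]: (28.83+24.52)/2 × 2 = 53.35
  [6.25→12.25]: (24.52+12.75)/2 × 6 = 111.81
  [12.25→13.75]: (12.75+10.75)/2 × 1.5 = 17.625
  Sum = 248.46 mcg/mL·h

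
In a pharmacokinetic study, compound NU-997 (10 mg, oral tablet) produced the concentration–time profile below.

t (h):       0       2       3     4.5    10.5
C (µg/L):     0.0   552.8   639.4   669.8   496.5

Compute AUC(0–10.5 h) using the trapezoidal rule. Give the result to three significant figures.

AUC = 5630 µg/L·h

Trapezoidal AUC_0→10.5:
  [0→2]: (0.0+552.8)/2 × 2 = 552.8
  [2→3]: (552.8+639.4)/2 × 1 = 596.1
  [3→4.5]: (639.4+669.8)/2 × 1.5 = 981.9
  [4.5→10.5]: (669.8+496.5)/2 × 6 = 3498.9
  Sum = 5629.7 µg/L·h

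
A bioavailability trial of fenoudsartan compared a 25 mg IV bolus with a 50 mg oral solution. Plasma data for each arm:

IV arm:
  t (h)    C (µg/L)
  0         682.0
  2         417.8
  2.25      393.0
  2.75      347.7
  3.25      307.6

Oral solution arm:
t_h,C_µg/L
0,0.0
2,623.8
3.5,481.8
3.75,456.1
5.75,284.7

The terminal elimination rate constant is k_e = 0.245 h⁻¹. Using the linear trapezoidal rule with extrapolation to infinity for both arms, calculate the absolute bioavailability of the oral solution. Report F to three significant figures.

Trapezoidal AUC_0→3.25 (IV):
  [0→2]: (682.0+417.8)/2 × 2 = 1099.8
  [2→2.25]: (417.8+393.0)/2 × 0.25 = 101.35
  [2.25→2.75]: (393.0+347.7)/2 × 0.5 = 185.175
  [2.75→3.25]: (347.7+307.6)/2 × 0.5 = 163.825
  Sum = 1550.15 µg/L·h
IV tail: 307.6/0.245 = 1255.510; AUC_iv,0→∞ = 1550.15 + 1255.510 = 2805.66 µg/L·h
Trapezoidal AUC_0→5.75 (oral solution):
  [0→2]: (0.0+623.8)/2 × 2 = 623.8
  [2→3.5]: (623.8+481.8)/2 × 1.5 = 829.2
  [3.5→3.75]: (481.8+456.1)/2 × 0.25 = 117.2375
  [3.75→5.75]: (456.1+284.7)/2 × 2 = 740.8
  Sum = 2311.0375 µg/L·h
oral solution tail: 284.7/0.245 = 1162.041; AUC_ev,0→∞ = 2311.0375 + 1162.041 = 3473.0785 µg/L·h
F = (AUC_ev/D_ev)/(AUC_iv/D_iv) = (3473.0785/50)/(2805.66/25) = 69.46157/112.2264 = 0.6189

F = 0.619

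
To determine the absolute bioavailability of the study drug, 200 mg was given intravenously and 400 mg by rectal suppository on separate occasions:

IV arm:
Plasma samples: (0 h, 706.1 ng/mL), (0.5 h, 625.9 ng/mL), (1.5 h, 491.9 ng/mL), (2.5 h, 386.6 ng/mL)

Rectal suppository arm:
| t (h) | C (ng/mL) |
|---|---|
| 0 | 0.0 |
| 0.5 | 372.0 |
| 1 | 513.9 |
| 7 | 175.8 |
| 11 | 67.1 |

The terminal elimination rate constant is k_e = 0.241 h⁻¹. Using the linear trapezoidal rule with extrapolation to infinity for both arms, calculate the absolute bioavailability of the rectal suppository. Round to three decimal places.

Trapezoidal AUC_0→2.5 (IV):
  [0→0.5]: (706.1+625.9)/2 × 0.5 = 333.0
  [0.5→1.5]: (625.9+491.9)/2 × 1 = 558.9
  [1.5→2.5]: (491.9+386.6)/2 × 1 = 439.25
  Sum = 1331.15 ng/mL·h
IV tail: 386.6/0.241 = 1604.149; AUC_iv,0→∞ = 1331.15 + 1604.149 = 2935.299 ng/mL·h
Trapezoidal AUC_0→11 (rectal suppository):
  [0→0.5]: (0.0+372.0)/2 × 0.5 = 93.0
  [0.5→1]: (372.0+513.9)/2 × 0.5 = 221.475
  [1→7]: (513.9+175.8)/2 × 6 = 2069.1
  [7→11]: (175.8+67.1)/2 × 4 = 485.8
  Sum = 2869.375 ng/mL·h
rectal suppository tail: 67.1/0.241 = 278.423; AUC_ev,0→∞ = 2869.375 + 278.423 = 3147.798 ng/mL·h
F = (AUC_ev/D_ev)/(AUC_iv/D_iv) = (3147.798/400)/(2935.299/200) = 7.869495/14.676495 = 0.5362

F = 0.536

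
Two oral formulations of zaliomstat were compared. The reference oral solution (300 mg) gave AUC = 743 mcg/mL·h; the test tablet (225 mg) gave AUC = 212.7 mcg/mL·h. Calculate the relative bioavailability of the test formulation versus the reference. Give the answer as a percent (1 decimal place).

F_rel = (AUC_test/D_test) / (AUC_ref/D_ref)
      = (212.7/225) / (743/300)
      = 0.945333 / 2.47667 = 0.3817 = 38.17%

F_rel = 38.2%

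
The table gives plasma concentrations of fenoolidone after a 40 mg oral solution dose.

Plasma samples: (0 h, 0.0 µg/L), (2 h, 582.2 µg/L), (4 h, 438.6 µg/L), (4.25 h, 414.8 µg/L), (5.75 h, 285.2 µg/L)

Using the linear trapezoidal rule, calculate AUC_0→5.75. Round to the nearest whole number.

AUC = 2235 µg/L·h

Trapezoidal AUC_0→5.75:
  [0→2]: (0.0+582.2)/2 × 2 = 582.2
  [2→4]: (582.2+438.6)/2 × 2 = 1020.8
  [4→4.25]: (438.6+414.8)/2 × 0.25 = 106.675
  [4.25→5.75]: (414.8+285.2)/2 × 1.5 = 525.0
  Sum = 2234.675 µg/L·h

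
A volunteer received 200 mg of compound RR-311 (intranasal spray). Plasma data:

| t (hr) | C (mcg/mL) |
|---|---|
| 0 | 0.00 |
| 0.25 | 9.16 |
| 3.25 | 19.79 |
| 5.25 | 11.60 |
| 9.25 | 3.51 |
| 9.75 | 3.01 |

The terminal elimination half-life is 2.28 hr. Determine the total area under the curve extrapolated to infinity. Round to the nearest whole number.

Trapezoidal AUC_0→9.75:
  [0→0.25]: (0.00+9.16)/2 × 0.25 = 1.145
  [0.25→3.25]: (9.16+19.79)/2 × 3 = 43.425
  [3.25→5.25]: (19.79+11.60)/2 × 2 = 31.39
  [5.25→9.25]: (11.60+3.51)/2 × 4 = 30.22
  [9.25→9.75]: (3.51+3.01)/2 × 0.5 = 1.63
  Sum = 107.81 mcg/mL·hr
k_e = ln2 / t½ = 0.693147 / 2.28 = 0.3040 hr^-1
Extrapolated tail: C_last / k_e = 3.01 / 0.304 = 9.901
AUC_0→∞ = 107.81 + 9.901 = 117.711 mcg/mL·hr

AUC = 118 mcg/mL·hr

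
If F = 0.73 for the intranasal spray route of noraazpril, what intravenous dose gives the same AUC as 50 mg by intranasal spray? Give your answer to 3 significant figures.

Systemic exposure from an extravascular dose = F × D_ev, so the equivalent IV dose is F × D_ev.
D_iv = F × D_ev = 0.73 × 50 = 36.5 mg

D_iv = 36.5 mg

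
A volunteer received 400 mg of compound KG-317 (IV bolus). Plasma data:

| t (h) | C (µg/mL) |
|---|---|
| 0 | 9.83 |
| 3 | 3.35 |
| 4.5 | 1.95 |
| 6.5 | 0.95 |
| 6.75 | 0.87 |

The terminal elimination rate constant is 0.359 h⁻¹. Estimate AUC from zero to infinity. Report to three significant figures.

Trapezoidal AUC_0→6.75:
  [0→3]: (9.83+3.35)/2 × 3 = 19.77
  [3→4.5]: (3.35+1.95)/2 × 1.5 = 3.975
  [4.5→6.5]: (1.95+0.95)/2 × 2 = 2.9
  [6.5→6.75]: (0.95+0.87)/2 × 0.25 = 0.2275
  Sum = 26.8725 µg/mL·h
Extrapolated tail: C_last / k_e = 0.87 / 0.359 = 2.423
AUC_0→∞ = 26.8725 + 2.423 = 29.2955 µg/mL·h

AUC = 29.3 µg/mL·h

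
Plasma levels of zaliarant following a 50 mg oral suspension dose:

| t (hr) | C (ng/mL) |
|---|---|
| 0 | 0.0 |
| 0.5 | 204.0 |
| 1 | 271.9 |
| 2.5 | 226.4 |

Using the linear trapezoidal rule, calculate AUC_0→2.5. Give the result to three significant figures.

Trapezoidal AUC_0→2.5:
  [0→0.5]: (0.0+204.0)/2 × 0.5 = 51.0
  [0.5→1]: (204.0+271.9)/2 × 0.5 = 118.975
  [1→2.5]: (271.9+226.4)/2 × 1.5 = 373.725
  Sum = 543.7 ng/mL·hr

AUC = 544 ng/mL·hr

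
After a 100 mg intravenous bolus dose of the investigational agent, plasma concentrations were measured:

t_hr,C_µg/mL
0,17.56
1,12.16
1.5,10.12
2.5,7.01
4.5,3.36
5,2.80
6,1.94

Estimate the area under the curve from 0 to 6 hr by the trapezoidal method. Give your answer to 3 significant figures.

Trapezoidal AUC_0→6:
  [0→1]: (17.56+12.16)/2 × 1 = 14.86
  [1→1.5]: (12.16+10.12)/2 × 0.5 = 5.57
  [1.5→2.5]: (10.12+7.01)/2 × 1 = 8.565
  [2.5→4.5]: (7.01+3.36)/2 × 2 = 10.37
  [4.5→5]: (3.36+2.80)/2 × 0.5 = 1.54
  [5→6]: (2.80+1.94)/2 × 1 = 2.37
  Sum = 43.275 µg/mL·hr

AUC = 43.3 µg/mL·hr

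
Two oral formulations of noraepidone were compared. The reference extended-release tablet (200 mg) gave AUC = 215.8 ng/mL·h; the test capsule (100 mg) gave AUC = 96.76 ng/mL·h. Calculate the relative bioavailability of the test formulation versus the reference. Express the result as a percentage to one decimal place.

F_rel = 89.7%

F_rel = (AUC_test/D_test) / (AUC_ref/D_ref)
      = (96.76/100) / (215.8/200)
      = 0.9676 / 1.079 = 0.8968 = 89.68%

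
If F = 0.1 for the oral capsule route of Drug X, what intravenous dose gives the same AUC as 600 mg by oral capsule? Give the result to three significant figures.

D_iv = 60.0 mg

Systemic exposure from an extravascular dose = F × D_ev, so the equivalent IV dose is F × D_ev.
D_iv = F × D_ev = 0.1 × 600 = 60 mg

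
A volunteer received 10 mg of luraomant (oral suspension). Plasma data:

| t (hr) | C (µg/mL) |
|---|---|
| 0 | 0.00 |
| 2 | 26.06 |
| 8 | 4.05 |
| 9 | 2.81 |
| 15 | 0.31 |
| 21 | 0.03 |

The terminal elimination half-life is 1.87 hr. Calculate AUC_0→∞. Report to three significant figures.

AUC = 130 µg/mL·hr

Trapezoidal AUC_0→21:
  [0→2]: (0.00+26.06)/2 × 2 = 26.06
  [2→8]: (26.06+4.05)/2 × 6 = 90.33
  [8→9]: (4.05+2.81)/2 × 1 = 3.43
  [9→15]: (2.81+0.31)/2 × 6 = 9.36
  [15→21]: (0.31+0.03)/2 × 6 = 1.02
  Sum = 130.2 µg/mL·hr
k_e = ln2 / t½ = 0.693147 / 1.87 = 0.3707 hr^-1
Extrapolated tail: C_last / k_e = 0.03 / 0.3707 = 0.081
AUC_0→∞ = 130.2 + 0.081 = 130.281 µg/mL·hr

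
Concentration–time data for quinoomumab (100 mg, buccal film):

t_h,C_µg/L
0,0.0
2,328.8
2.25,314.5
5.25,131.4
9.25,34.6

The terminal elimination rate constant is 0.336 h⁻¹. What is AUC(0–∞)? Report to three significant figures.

Trapezoidal AUC_0→9.25:
  [0→2]: (0.0+328.8)/2 × 2 = 328.8
  [2→2.25]: (328.8+314.5)/2 × 0.25 = 80.4125
  [2.25→5.25]: (314.5+131.4)/2 × 3 = 668.85
  [5.25→9.25]: (131.4+34.6)/2 × 4 = 332.0
  Sum = 1410.0625 µg/L·h
Extrapolated tail: C_last / k_e = 34.6 / 0.336 = 102.976
AUC_0→∞ = 1410.0625 + 102.976 = 1513.0385 µg/L·h

AUC = 1510 µg/L·h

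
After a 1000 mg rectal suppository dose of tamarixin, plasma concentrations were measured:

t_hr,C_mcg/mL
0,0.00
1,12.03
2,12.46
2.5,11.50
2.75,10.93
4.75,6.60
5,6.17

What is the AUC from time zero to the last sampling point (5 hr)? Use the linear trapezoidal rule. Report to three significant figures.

AUC = 46.2 mcg/mL·hr

Trapezoidal AUC_0→5:
  [0→1]: (0.00+12.03)/2 × 1 = 6.015
  [1→2]: (12.03+12.46)/2 × 1 = 12.245
  [2→2.5]: (12.46+11.50)/2 × 0.5 = 5.99
  [2.5→2.75]: (11.50+10.93)/2 × 0.25 = 2.80375
  [2.75→4.75]: (10.93+6.60)/2 × 2 = 17.53
  [4.75→5]: (6.60+6.17)/2 × 0.25 = 1.59625
  Sum = 46.18 mcg/mL·hr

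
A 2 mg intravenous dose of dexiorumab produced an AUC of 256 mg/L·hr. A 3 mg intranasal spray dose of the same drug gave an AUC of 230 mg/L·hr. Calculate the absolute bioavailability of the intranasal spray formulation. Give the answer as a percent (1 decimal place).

F = (AUC_ev / D_ev) / (AUC_iv / D_iv)
  = (230/3) / (256/2)
  = 76.6667 / 128 = 0.5990
  = 59.90%

F = 59.9%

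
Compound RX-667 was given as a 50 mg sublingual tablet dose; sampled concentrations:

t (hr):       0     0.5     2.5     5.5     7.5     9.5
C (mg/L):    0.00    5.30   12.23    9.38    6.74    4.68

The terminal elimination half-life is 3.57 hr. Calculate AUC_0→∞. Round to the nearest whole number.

Trapezoidal AUC_0→9.5:
  [0→0.5]: (0.00+5.30)/2 × 0.5 = 1.325
  [0.5→2.5]: (5.30+12.23)/2 × 2 = 17.53
  [2.5→5.5]: (12.23+9.38)/2 × 3 = 32.415
  [5.5→7.5]: (9.38+6.74)/2 × 2 = 16.12
  [7.5→9.5]: (6.74+4.68)/2 × 2 = 11.42
  Sum = 78.81 mg/L·hr
k_e = ln2 / t½ = 0.693147 / 3.57 = 0.1942 hr^-1
Extrapolated tail: C_last / k_e = 4.68 / 0.1942 = 24.099
AUC_0→∞ = 78.81 + 24.099 = 102.909 mg/L·hr

AUC = 103 mg/L·hr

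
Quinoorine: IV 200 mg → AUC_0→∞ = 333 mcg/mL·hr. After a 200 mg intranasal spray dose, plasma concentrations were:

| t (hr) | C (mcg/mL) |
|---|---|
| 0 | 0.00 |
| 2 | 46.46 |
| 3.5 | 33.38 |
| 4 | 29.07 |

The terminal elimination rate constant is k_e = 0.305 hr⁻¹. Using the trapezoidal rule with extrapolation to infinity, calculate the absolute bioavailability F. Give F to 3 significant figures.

Trapezoidal AUC_0→4 (intranasal spray):
  [0→2]: (0.00+46.46)/2 × 2 = 46.46
  [2→3.5]: (46.46+33.38)/2 × 1.5 = 59.88
  [3.5→4]: (33.38+29.07)/2 × 0.5 = 15.6125
  Sum = 121.9525 mcg/mL·hr
Tail: C_last/k_e = 29.07/0.305 = 95.311
AUC_0→∞ (intranasal spray) = 121.9525 + 95.311 = 217.2635 mcg/mL·hr
F = (AUC_ev/D_ev)/(AUC_iv/D_iv) = (217.2635/200)/(333/200) = 1.0863175/1.665 = 0.6524

F = 0.652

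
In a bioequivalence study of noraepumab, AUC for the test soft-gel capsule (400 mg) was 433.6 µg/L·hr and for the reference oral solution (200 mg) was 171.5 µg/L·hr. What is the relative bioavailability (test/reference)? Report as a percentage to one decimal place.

F_rel = (AUC_test/D_test) / (AUC_ref/D_ref)
      = (433.6/400) / (171.5/200)
      = 1.084 / 0.8575 = 1.2641 = 126.41%

F_rel = 126.4%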